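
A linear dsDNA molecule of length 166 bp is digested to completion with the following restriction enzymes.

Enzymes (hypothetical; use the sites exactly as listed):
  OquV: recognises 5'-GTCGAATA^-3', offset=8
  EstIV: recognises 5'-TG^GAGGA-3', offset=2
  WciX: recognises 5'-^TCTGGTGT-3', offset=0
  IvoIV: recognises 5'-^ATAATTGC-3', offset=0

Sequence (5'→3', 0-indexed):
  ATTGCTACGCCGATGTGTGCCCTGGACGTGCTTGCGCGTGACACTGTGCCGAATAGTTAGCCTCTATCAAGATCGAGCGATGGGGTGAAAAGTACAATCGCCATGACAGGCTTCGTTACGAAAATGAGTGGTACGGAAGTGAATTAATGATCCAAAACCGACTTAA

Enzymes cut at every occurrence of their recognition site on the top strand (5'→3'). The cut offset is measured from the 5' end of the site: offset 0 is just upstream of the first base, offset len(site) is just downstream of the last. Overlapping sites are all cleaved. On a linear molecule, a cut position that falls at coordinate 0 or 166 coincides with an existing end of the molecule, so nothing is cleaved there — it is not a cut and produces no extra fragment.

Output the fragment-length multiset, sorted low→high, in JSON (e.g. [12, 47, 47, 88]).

[166]

Per-enzyme occurrences:
  OquV (GTCGAATA, off=8): no sites
  EstIV (TGGAGGA, off=2): no sites
  WciX (TCTGGTGT, off=0): no sites
  IvoIV (ATAATTGC, off=0): no sites

All cut coordinates (distinct, sorted): ∅

Fragments:
  no cuts → one linear fragment of 166 bp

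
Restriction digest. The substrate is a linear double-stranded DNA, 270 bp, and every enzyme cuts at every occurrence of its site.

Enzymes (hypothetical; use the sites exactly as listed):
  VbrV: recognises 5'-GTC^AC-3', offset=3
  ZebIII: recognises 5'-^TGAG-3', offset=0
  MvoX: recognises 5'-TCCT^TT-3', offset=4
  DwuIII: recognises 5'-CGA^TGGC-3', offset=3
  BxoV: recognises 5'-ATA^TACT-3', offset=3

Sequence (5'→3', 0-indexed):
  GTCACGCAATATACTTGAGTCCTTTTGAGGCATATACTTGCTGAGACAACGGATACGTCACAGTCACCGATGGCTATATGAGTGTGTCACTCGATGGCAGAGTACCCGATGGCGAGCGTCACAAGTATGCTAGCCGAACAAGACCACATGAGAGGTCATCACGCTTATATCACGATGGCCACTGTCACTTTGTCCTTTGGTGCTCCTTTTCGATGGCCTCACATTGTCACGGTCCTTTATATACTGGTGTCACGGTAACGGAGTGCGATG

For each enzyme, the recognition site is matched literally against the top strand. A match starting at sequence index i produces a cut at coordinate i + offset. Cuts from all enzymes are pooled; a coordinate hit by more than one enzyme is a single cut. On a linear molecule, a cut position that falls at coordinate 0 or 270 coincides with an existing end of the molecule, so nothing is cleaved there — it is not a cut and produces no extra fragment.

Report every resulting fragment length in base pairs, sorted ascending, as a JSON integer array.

Per-enzyme occurrences:
  VbrV (GTCAC, off=3): starts [0, 56, 62, 85, 117, 183, 225, 248] → cuts [3, 59, 65, 88, 120, 186, 228, 251]
  ZebIII (TGAG, off=0): starts [15, 25, 41, 78, 148] → cuts [15, 25, 41, 78, 148]
  MvoX (TCCTTT, off=4): starts [19, 192, 203, 232] → cuts [23, 196, 207, 236]
  DwuIII (CGATGGC, off=3): starts [67, 91, 106, 172, 210] → cuts [70, 94, 109, 175, 213]
  BxoV (ATATACT, off=3): starts [8, 31, 238] → cuts [11, 34, 241]

All cut coordinates (distinct, sorted): [3, 11, 15, 23, 25, 34, 41, 59, 65, 70, 78, 88, 94, 109, 120, 148, 175, 186, 196, 207, 213, 228, 236, 241, 251]

Fragments:
  [0,3): 3 bp
  [3,11): 8 bp
  [11,15): 4 bp
  [15,23): 8 bp
  [23,25): 2 bp
  [25,34): 9 bp
  [34,41): 7 bp
  [41,59): 18 bp
  [59,65): 6 bp
  [65,70): 5 bp
  [70,78): 8 bp
  [78,88): 10 bp
  [88,94): 6 bp
  [94,109): 15 bp
  [109,120): 11 bp
  [120,148): 28 bp
  [148,175): 27 bp
  [175,186): 11 bp
  [186,196): 10 bp
  [196,207): 11 bp
  [207,213): 6 bp
  [213,228): 15 bp
  [228,236): 8 bp
  [236,241): 5 bp
  [241,251): 10 bp
  [251,270): 19 bp

[2,3,4,5,5,6,6,6,7,8,8,8,8,9,10,10,10,11,11,11,15,15,18,19,27,28]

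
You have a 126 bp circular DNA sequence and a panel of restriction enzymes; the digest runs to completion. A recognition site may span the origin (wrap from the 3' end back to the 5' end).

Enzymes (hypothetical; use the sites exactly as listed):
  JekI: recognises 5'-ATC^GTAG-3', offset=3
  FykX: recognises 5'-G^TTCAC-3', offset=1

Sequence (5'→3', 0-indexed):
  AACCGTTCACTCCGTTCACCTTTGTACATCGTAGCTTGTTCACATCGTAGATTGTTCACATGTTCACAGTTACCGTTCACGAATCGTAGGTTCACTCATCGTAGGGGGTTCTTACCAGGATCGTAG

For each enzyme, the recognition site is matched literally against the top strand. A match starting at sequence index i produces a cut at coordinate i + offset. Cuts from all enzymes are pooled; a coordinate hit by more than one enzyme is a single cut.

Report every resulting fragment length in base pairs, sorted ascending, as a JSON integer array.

Per-enzyme occurrences:
  JekI (ATCGTAG, off=3): starts [27, 43, 82, 97, 119] → cuts [30, 46, 85, 100, 122]
  FykX (GTTCAC, off=1): starts [4, 13, 37, 53, 61, 74, 89] → cuts [5, 14, 38, 54, 62, 75, 90]

All cut coordinates (distinct, sorted): [5, 14, 30, 38, 46, 54, 62, 75, 85, 90, 100, 122]

Fragment lengths:
  5→14: 9 bp
  14→30: 16 bp
  30→38: 8 bp
  38→46: 8 bp
  46→54: 8 bp
  54→62: 8 bp
  62→75: 13 bp
  75→85: 10 bp
  85→90: 5 bp
  90→100: 10 bp
  100→122: 22 bp
  122→5 (wrap): 126-122+5 = 9 bp

[5,8,8,8,8,9,9,10,10,13,16,22]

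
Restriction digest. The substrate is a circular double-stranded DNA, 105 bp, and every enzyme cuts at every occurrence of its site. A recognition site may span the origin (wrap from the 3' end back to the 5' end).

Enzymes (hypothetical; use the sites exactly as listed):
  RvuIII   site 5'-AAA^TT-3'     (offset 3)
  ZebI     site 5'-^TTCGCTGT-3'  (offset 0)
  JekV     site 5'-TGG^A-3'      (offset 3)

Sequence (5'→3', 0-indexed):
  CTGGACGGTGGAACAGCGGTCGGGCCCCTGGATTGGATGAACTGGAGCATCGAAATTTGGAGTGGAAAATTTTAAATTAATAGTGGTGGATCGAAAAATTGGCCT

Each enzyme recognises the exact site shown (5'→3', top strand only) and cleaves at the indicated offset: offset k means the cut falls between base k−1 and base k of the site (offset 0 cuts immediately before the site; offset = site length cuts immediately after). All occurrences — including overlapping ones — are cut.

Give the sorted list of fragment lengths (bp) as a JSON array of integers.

Site scan:
  RvuIII AAATT/3: at [52, 66, 73, 95] ⇒ [55, 69, 76, 98]
  ZebI (TTCGCTGT, off=0): no sites
  JekV TGGA/3: at [1, 8, 28, 33, 42, 57, 62, 86] ⇒ [4, 11, 31, 36, 45, 60, 65, 89]

Pooled cuts: [4, 11, 31, 36, 45, 55, 60, 65, 69, 76, 89, 98]

Fragments:
  4→11: 7 bp
  11→31: 20 bp
  31→36: 5 bp
  36→45: 9 bp
  45→55: 10 bp
  55→60: 5 bp
  60→65: 5 bp
  65→69: 4 bp
  69→76: 7 bp
  76→89: 13 bp
  89→98: 9 bp
  98→4 (wrap): 105-98+4 = 11 bp

[4,5,5,5,7,7,9,9,10,11,13,20]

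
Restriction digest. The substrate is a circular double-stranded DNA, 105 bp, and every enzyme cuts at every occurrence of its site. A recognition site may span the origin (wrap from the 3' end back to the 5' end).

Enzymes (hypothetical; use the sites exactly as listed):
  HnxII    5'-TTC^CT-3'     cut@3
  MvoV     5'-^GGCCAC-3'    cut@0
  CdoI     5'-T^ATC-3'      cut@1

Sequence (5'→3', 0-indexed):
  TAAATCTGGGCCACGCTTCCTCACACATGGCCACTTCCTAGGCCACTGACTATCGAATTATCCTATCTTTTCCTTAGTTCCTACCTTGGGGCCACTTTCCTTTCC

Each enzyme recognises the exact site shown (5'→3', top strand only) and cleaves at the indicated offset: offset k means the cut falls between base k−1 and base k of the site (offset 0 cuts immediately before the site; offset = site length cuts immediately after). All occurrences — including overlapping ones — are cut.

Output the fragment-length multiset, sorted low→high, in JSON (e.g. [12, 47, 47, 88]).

[3,5,5,8,8,8,9,9,9,9,10,11,11]

Per-enzyme occurrences:
  HnxII TTCCT/3: at [16, 34, 69, 77, 96, 101] ⇒ [19, 37, 72, 80, 99, 104]
  MvoV GGCCAC/0: at [8, 28, 40, 89] ⇒ [8, 28, 40, 89]
  CdoI TATC/1: at [50, 58, 63] ⇒ [51, 59, 64]

All cut coordinates (distinct, sorted): [8, 19, 28, 37, 40, 51, 59, 64, 72, 80, 89, 99, 104]

Fragments:
  8→19: 11 bp
  19→28: 9 bp
  28→37: 9 bp
  37→40: 3 bp
  40→51: 11 bp
  51→59: 8 bp
  59→64: 5 bp
  64→72: 8 bp
  72→80: 8 bp
  80→89: 9 bp
  89→99: 10 bp
  99→104: 5 bp
  104→8 (wrap): 105-104+8 = 9 bp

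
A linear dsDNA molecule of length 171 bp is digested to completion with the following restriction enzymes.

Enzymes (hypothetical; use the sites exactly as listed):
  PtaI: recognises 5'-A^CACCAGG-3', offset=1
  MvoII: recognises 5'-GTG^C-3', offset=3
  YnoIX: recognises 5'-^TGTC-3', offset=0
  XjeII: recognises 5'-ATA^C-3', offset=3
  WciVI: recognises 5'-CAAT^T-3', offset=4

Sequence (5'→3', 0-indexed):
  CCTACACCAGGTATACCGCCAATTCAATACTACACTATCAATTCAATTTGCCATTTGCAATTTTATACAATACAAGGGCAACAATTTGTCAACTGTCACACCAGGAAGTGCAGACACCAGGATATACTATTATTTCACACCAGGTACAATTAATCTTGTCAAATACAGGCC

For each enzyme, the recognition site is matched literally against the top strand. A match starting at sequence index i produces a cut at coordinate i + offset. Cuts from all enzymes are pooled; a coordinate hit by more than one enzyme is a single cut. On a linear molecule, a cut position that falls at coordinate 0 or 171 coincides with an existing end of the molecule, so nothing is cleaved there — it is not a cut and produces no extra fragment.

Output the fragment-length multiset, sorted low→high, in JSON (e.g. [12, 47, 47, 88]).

Per-enzyme occurrences:
  PtaI ACACCAGG/1: at [3, 97, 113, 136] ⇒ [4, 98, 114, 137]
  MvoII GTGC/3: at [107] ⇒ [110]
  YnoIX TGTC/0: at [86, 93, 156] ⇒ [86, 93, 156]
  XjeII ATAC/3: at [12, 26, 64, 69, 123, 162] ⇒ [15, 29, 67, 72, 126, 165]
  WciVI CAATT/4: at [19, 38, 43, 57, 81, 146] ⇒ [23, 42, 47, 61, 85, 150]

Pooled cuts: [4, 15, 23, 29, 42, 47, 61, 67, 72, 85, 86, 93, 98, 110, 114, 126, 137, 150, 156, 165]

Fragment lengths:
  [0,4): 4 bp
  [4,15): 11 bp
  [15,23): 8 bp
  [23,29): 6 bp
  [29,42): 13 bp
  [42,47): 5 bp
  [47,61): 14 bp
  [61,67): 6 bp
  [67,72): 5 bp
  [72,85): 13 bp
  [85,86): 1 bp
  [86,93): 7 bp
  [93,98): 5 bp
  [98,110): 12 bp
  [110,114): 4 bp
  [114,126): 12 bp
  [126,137): 11 bp
  [137,150): 13 bp
  [150,156): 6 bp
  [156,165): 9 bp
  [165,171): 6 bp

[1,4,4,5,5,5,6,6,6,6,7,8,9,11,11,12,12,13,13,13,14]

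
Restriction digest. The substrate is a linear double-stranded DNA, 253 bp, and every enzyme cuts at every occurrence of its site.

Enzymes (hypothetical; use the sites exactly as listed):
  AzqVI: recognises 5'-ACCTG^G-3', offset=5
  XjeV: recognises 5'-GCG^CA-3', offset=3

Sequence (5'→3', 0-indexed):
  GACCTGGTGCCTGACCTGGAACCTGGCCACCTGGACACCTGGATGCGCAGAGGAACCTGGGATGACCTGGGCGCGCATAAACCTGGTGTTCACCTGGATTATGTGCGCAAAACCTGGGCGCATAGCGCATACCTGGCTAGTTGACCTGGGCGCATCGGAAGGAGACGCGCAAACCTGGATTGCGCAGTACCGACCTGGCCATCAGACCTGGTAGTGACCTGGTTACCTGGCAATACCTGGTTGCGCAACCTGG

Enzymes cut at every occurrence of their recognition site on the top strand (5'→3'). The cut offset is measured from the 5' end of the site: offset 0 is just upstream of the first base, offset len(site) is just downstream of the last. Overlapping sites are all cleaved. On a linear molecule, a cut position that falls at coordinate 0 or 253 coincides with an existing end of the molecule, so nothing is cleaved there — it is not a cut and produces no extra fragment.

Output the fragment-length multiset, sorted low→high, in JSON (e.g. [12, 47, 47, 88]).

[1,4,4,6,6,6,6,7,7,7,7,8,8,8,8,8,9,10,10,10,11,11,11,12,12,13,13,13,17]

Per-enzyme occurrences:
  AzqVI ACCTGG/5: at [1, 13, 20, 28, 36, 54, 64, 80, 91, 111, 130, 143, 172, 192, 205, 216, 224, 234, 247] ⇒ [6, 18, 25, 33, 41, 59, 69, 85, 96, 116, 135, 148, 177, 197, 210, 221, 229, 239, 252]
  XjeV GCGCA/3: at [44, 72, 104, 117, 124, 149, 166, 181, 242] ⇒ [47, 75, 107, 120, 127, 152, 169, 184, 245]

Pooled cuts: [6, 18, 25, 33, 41, 47, 59, 69, 75, 85, 96, 107, 116, 120, 127, 135, 148, 152, 169, 177, 184, 197, 210, 221, 229, 239, 245, 252]

Fragment lengths:
  [0,6): 6 bp
  [6,18): 12 bp
  [18,25): 7 bp
  [25,33): 8 bp
  [33,41): 8 bp
  [41,47): 6 bp
  [47,59): 12 bp
  [59,69): 10 bp
  [69,75): 6 bp
  [75,85): 10 bp
  [85,96): 11 bp
  [96,107): 11 bp
  [107,116): 9 bp
  [116,120): 4 bp
  [120,127): 7 bp
  [127,135): 8 bp
  [135,148): 13 bp
  [148,152): 4 bp
  [152,169): 17 bp
  [169,177): 8 bp
  [177,184): 7 bp
  [184,197): 13 bp
  [197,210): 13 bp
  [210,221): 11 bp
  [221,229): 8 bp
  [229,239): 10 bp
  [239,245): 6 bp
  [245,252): 7 bp
  [252,253): 1 bp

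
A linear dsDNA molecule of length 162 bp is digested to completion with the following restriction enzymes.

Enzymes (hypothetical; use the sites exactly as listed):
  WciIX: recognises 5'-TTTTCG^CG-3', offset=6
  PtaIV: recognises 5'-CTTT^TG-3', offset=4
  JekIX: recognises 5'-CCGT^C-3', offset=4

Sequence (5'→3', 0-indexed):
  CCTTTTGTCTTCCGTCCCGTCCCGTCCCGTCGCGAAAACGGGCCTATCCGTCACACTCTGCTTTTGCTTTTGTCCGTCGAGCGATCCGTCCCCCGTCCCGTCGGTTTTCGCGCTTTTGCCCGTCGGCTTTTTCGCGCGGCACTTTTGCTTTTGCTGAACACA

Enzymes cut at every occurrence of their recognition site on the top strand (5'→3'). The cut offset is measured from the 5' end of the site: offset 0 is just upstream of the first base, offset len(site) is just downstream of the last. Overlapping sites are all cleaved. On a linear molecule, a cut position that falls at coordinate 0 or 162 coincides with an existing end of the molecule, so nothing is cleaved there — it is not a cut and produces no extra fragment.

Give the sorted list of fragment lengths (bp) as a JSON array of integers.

Site scan:
  WciIX TTTTCGCG/6: at [104, 128] ⇒ [110, 134]
  PtaIV CTTTTG/4: at [1, 60, 66, 112, 141, 147] ⇒ [5, 64, 70, 116, 145, 151]
  JekIX CCGTC/4: at [11, 16, 21, 26, 47, 73, 85, 92, 97, 119] ⇒ [15, 20, 25, 30, 51, 77, 89, 96, 101, 123]

All cut coordinates (distinct, sorted): [5, 15, 20, 25, 30, 51, 64, 70, 77, 89, 96, 101, 110, 116, 123, 134, 145, 151]

Fragments:
  [0,5): 5 bp
  [5,15): 10 bp
  [15,20): 5 bp
  [20,25): 5 bp
  [25,30): 5 bp
  [30,51): 21 bp
  [51,64): 13 bp
  [64,70): 6 bp
  [70,77): 7 bp
  [77,89): 12 bp
  [89,96): 7 bp
  [96,101): 5 bp
  [101,110): 9 bp
  [110,116): 6 bp
  [116,123): 7 bp
  [123,134): 11 bp
  [134,145): 11 bp
  [145,151): 6 bp
  [151,162): 11 bp

[5,5,5,5,5,6,6,6,7,7,7,9,10,11,11,11,12,13,21]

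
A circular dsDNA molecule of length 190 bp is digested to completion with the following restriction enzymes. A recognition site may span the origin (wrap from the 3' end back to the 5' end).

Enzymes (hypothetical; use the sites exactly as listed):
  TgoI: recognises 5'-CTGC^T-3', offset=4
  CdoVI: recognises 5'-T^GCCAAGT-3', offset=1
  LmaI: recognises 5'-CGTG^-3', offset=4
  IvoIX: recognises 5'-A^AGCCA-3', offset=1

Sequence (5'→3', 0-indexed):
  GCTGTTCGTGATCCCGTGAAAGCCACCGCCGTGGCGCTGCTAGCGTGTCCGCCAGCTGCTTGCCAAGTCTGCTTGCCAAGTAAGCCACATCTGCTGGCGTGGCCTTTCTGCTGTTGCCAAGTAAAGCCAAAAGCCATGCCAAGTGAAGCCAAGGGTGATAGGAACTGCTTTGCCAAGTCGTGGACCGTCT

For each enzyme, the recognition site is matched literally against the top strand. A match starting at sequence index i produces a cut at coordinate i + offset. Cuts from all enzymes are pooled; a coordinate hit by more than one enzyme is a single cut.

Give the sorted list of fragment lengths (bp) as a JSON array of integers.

[2,2,2,3,4,6,7,7,7,7,8,8,8,9,9,10,10,11,11,12,12,13,22]

Scan for sites:
  TgoI (CTGCT, off=4): starts [36, 55, 68, 90, 107, 164, 188] → cuts [2, 40, 59, 72, 94, 111, 168]
  CdoVI (TGCCAAGT, off=1): starts [60, 73, 114, 136, 170] → cuts [61, 74, 115, 137, 171]
  LmaI (CGTG, off=4): starts [6, 14, 29, 43, 97, 178] → cuts [10, 18, 33, 47, 101, 182]
  IvoIX (AAGCCA, off=1): starts [19, 81, 123, 130, 145] → cuts [20, 82, 124, 131, 146]

All cut coordinates (distinct, sorted): [2, 10, 18, 20, 33, 40, 47, 59, 61, 72, 74, 82, 94, 101, 111, 115, 124, 131, 137, 146, 168, 171, 182]

Fragments:
  2→10: 8 bp
  10→18: 8 bp
  18→20: 2 bp
  20→33: 13 bp
  33→40: 7 bp
  40→47: 7 bp
  47→59: 12 bp
  59→61: 2 bp
  61→72: 11 bp
  72→74: 2 bp
  74→82: 8 bp
  82→94: 12 bp
  94→101: 7 bp
  101→111: 10 bp
  111→115: 4 bp
  115→124: 9 bp
  124→131: 7 bp
  131→137: 6 bp
  137→146: 9 bp
  146→168: 22 bp
  168→171: 3 bp
  171→182: 11 bp
  182→2 (wrap): 190-182+2 = 10 bp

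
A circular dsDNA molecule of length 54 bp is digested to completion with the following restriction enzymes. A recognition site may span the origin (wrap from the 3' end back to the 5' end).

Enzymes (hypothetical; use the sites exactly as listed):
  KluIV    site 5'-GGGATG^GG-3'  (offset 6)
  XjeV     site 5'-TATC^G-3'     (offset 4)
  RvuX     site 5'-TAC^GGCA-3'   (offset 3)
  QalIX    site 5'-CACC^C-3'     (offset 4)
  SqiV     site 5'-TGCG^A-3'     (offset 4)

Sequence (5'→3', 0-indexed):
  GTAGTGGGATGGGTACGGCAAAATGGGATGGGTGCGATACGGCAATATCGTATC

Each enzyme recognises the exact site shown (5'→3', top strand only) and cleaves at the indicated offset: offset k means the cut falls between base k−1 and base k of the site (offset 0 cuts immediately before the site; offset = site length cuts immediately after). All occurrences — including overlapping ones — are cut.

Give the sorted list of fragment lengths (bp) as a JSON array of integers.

[4,5,5,6,9,11,14]

Scan for sites:
  KluIV (GGGATGGG, off=6): starts [5, 24] → cuts [11, 30]
  XjeV (TATCG, off=4): starts [45, 50] → cuts [0, 49]
  RvuX (TACGGCA, off=3): starts [13, 37] → cuts [16, 40]
  QalIX (CACCC, off=4): no sites
  SqiV (TGCGA, off=4): starts [32] → cuts [36]

All cut coordinates (distinct, sorted): [0, 11, 16, 30, 36, 40, 49]

Fragment lengths:
  0→11: 11 bp
  11→16: 5 bp
  16→30: 14 bp
  30→36: 6 bp
  36→40: 4 bp
  40→49: 9 bp
  49→0 (wrap): 54-49+0 = 5 bp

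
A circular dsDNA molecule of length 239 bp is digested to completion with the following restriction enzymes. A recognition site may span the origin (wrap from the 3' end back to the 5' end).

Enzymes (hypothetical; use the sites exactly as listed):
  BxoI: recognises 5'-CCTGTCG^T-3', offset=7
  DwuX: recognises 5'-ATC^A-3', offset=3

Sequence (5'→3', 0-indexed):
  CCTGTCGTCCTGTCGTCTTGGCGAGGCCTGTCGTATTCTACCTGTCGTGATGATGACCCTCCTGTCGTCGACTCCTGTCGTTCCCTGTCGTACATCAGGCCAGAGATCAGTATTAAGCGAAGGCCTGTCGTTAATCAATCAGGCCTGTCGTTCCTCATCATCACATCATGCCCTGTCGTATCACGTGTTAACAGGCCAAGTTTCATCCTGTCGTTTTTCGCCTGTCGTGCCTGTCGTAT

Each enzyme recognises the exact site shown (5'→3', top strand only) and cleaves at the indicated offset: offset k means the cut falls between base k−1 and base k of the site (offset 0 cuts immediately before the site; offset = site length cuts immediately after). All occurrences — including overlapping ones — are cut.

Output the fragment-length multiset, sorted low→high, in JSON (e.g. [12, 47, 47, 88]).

Site scan:
  BxoI CCTGTCGT/7: at [0, 8, 26, 40, 60, 73, 83, 123, 143, 171, 206, 220, 229] ⇒ [7, 15, 33, 47, 67, 80, 90, 130, 150, 178, 213, 227, 236]
  DwuX ATCA/3: at [93, 105, 133, 137, 156, 159, 164, 179] ⇒ [96, 108, 136, 140, 159, 162, 167, 182]

Pooled cuts: [7, 15, 33, 47, 67, 80, 90, 96, 108, 130, 136, 140, 150, 159, 162, 167, 178, 182, 213, 227, 236]

Fragments:
  7→15: 8 bp
  15→33: 18 bp
  33→47: 14 bp
  47→67: 20 bp
  67→80: 13 bp
  80→90: 10 bp
  90→96: 6 bp
  96→108: 12 bp
  108→130: 22 bp
  130→136: 6 bp
  136→140: 4 bp
  140→150: 10 bp
  150→159: 9 bp
  159→162: 3 bp
  162→167: 5 bp
  167→178: 11 bp
  178→182: 4 bp
  182→213: 31 bp
  213→227: 14 bp
  227→236: 9 bp
  236→7 (wrap): 239-236+7 = 10 bp

[3,4,4,5,6,6,8,9,9,10,10,10,11,12,13,14,14,18,20,22,31]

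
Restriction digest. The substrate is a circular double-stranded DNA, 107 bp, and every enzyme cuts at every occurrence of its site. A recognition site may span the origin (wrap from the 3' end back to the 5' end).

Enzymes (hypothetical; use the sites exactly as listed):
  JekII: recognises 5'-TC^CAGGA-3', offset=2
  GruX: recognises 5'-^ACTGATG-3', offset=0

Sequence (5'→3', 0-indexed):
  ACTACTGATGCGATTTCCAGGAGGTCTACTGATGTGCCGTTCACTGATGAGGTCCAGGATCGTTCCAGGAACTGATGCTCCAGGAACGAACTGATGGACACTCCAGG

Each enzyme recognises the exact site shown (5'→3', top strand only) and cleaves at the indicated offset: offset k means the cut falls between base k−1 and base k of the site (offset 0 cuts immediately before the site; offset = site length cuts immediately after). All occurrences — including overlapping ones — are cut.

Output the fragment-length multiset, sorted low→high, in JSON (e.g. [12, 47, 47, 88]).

Scan for sites:
  JekII TCCAGGA/2: at [15, 52, 63, 78, 101] ⇒ [17, 54, 65, 80, 103]
  GruX ACTGATG/0: at [3, 27, 42, 70, 89] ⇒ [3, 27, 42, 70, 89]

All cut coordinates (distinct, sorted): [3, 17, 27, 42, 54, 65, 70, 80, 89, 103]

Fragment lengths:
  3→17: 14 bp
  17→27: 10 bp
  27→42: 15 bp
  42→54: 12 bp
  54→65: 11 bp
  65→70: 5 bp
  70→80: 10 bp
  80→89: 9 bp
  89→103: 14 bp
  103→3 (wrap): 107-103+3 = 7 bp

[5,7,9,10,10,11,12,14,14,15]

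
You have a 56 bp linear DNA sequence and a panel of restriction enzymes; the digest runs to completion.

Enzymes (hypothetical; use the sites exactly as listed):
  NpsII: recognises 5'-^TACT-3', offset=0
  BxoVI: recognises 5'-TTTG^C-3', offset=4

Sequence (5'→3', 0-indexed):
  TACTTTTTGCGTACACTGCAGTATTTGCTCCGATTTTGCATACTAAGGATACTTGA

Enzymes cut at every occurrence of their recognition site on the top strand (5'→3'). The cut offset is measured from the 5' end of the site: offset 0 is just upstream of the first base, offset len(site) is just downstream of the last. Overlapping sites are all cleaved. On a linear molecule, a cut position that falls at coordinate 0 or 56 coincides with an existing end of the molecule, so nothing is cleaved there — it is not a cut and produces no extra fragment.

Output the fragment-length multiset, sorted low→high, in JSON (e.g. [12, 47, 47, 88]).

Per-enzyme occurrences:
  NpsII (TACT, off=0): starts [0, 40, 49] → cuts [40, 49] (position 0 is a terminus of the linear molecule — no cut)
  BxoVI (TTTGC, off=4): starts [5, 23, 34] → cuts [9, 27, 38]

All cut coordinates (distinct, sorted): [9, 27, 38, 40, 49]

Fragment lengths:
  [0,9): 9 bp
  [9,27): 18 bp
  [27,38): 11 bp
  [38,40): 2 bp
  [40,49): 9 bp
  [49,56): 7 bp

[2,7,9,9,11,18]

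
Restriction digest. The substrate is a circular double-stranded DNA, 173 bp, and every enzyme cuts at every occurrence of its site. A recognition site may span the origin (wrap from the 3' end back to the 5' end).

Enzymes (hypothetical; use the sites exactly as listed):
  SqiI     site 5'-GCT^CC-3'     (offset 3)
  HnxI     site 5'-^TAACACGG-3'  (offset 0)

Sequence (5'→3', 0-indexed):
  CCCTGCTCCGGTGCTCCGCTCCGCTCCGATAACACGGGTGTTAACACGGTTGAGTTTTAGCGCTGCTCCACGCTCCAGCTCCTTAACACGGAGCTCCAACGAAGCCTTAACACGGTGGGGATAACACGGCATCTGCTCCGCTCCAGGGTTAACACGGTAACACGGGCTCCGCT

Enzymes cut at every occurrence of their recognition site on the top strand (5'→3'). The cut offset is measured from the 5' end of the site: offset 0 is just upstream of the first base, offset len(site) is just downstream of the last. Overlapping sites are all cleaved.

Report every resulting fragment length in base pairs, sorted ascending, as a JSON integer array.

Scan for sites:
  SqiI (GCTCC, off=3): starts [4, 12, 17, 22, 64, 71, 77, 92, 134, 139, 165, 170] → cuts [0, 7, 15, 20, 25, 67, 74, 80, 95, 137, 142, 168]
  HnxI (TAACACGG, off=0): starts [29, 41, 83, 107, 121, 149, 157] → cuts [29, 41, 83, 107, 121, 149, 157]

All cut coordinates (distinct, sorted): [0, 7, 15, 20, 25, 29, 41, 67, 74, 80, 83, 95, 107, 121, 137, 142, 149, 157, 168]

Fragments:
  0→7: 7 bp
  7→15: 8 bp
  15→20: 5 bp
  20→25: 5 bp
  25→29: 4 bp
  29→41: 12 bp
  41→67: 26 bp
  67→74: 7 bp
  74→80: 6 bp
  80→83: 3 bp
  83→95: 12 bp
  95→107: 12 bp
  107→121: 14 bp
  121→137: 16 bp
  137→142: 5 bp
  142→149: 7 bp
  149→157: 8 bp
  157→168: 11 bp
  168→0 (wrap): 173-168+0 = 5 bp

[3,4,5,5,5,5,6,7,7,7,8,8,11,12,12,12,14,16,26]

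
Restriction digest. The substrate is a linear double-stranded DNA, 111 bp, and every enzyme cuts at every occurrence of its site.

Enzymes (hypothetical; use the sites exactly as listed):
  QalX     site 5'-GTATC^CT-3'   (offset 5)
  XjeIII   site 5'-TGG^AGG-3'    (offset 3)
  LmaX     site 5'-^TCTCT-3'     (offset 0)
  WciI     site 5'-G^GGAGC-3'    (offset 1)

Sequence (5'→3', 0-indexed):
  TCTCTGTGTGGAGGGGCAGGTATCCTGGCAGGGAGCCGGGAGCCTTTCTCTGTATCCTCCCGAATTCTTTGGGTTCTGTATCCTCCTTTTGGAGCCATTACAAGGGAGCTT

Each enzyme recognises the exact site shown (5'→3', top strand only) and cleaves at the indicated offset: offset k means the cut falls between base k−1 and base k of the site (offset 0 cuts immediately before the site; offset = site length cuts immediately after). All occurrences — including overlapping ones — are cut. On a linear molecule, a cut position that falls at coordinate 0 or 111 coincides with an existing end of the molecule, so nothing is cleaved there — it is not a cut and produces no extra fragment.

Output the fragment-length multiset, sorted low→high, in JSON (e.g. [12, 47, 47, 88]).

[7,7,7,8,10,11,13,22,26]

Per-enzyme occurrences:
  QalX GTATCCT/5: at [19, 51, 77] ⇒ [24, 56, 82]
  XjeIII TGGAGG/3: at [8] ⇒ [11]
  LmaX TCTCT/0: at [0, 46] ⇒ [46] (position 0 is a terminus of the linear molecule — no cut)
  WciI GGGAGC/1: at [30, 37, 103] ⇒ [31, 38, 104]

All cut coordinates (distinct, sorted): [11, 24, 31, 38, 46, 56, 82, 104]

Fragments:
  [0,11): 11 bp
  [11,24): 13 bp
  [24,31): 7 bp
  [31,38): 7 bp
  [38,46): 8 bp
  [46,56): 10 bp
  [56,82): 26 bp
  [82,104): 22 bp
  [104,111): 7 bp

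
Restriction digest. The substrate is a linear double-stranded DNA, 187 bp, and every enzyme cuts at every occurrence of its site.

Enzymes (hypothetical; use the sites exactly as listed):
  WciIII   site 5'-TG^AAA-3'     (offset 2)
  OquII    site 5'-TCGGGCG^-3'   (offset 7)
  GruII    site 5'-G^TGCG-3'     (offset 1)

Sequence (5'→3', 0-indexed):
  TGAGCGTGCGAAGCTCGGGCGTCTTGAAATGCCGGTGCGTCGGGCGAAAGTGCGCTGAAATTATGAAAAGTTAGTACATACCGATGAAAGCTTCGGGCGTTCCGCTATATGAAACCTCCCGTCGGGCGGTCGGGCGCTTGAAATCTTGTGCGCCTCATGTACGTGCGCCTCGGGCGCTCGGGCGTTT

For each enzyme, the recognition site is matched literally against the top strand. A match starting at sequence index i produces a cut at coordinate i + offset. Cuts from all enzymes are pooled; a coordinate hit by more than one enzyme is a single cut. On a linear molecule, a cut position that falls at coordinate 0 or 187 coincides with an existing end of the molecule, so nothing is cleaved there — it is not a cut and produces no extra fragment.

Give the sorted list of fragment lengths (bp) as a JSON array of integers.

[3,4,4,5,6,7,8,8,8,8,9,11,12,13,13,15,15,17,21]

Per-enzyme occurrences:
  WciIII TGAAA/2: at [24, 55, 63, 84, 109, 138] ⇒ [26, 57, 65, 86, 111, 140]
  OquII TCGGGCG/7: at [14, 39, 92, 121, 129, 169, 177] ⇒ [21, 46, 99, 128, 136, 176, 184]
  GruII GTGCG/1: at [5, 34, 49, 147, 162] ⇒ [6, 35, 50, 148, 163]

All cut coordinates (distinct, sorted): [6, 21, 26, 35, 46, 50, 57, 65, 86, 99, 111, 128, 136, 140, 148, 163, 176, 184]

Fragments:
  [0,6): 6 bp
  [6,21): 15 bp
  [21,26): 5 bp
  [26,35): 9 bp
  [35,46): 11 bp
  [46,50): 4 bp
  [50,57): 7 bp
  [57,65): 8 bp
  [65,86): 21 bp
  [86,99): 13 bp
  [99,111): 12 bp
  [111,128): 17 bp
  [128,136): 8 bp
  [136,140): 4 bp
  [140,148): 8 bp
  [148,163): 15 bp
  [163,176): 13 bp
  [176,184): 8 bp
  [184,187): 3 bp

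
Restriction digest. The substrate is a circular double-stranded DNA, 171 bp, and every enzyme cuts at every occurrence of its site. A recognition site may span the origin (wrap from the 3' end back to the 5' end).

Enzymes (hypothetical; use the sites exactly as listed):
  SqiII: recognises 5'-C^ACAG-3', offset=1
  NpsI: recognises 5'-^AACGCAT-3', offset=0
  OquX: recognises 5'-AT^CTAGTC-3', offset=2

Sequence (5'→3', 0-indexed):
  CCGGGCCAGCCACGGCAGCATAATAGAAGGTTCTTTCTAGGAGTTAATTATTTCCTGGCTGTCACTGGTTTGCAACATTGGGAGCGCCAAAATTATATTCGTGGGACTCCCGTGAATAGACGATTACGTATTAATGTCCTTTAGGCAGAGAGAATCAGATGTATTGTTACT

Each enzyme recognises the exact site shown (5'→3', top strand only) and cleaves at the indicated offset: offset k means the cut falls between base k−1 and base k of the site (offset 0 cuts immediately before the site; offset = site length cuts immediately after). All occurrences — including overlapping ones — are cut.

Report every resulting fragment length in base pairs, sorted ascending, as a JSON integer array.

[171]

Site scan:
  SqiII (CACAG, off=1): no sites
  NpsI (AACGCAT, off=0): no sites
  OquX (ATCTAGTC, off=2): no sites

Pooled cuts: ∅

Fragments:
  no cuts → one circular fragment of 171 bp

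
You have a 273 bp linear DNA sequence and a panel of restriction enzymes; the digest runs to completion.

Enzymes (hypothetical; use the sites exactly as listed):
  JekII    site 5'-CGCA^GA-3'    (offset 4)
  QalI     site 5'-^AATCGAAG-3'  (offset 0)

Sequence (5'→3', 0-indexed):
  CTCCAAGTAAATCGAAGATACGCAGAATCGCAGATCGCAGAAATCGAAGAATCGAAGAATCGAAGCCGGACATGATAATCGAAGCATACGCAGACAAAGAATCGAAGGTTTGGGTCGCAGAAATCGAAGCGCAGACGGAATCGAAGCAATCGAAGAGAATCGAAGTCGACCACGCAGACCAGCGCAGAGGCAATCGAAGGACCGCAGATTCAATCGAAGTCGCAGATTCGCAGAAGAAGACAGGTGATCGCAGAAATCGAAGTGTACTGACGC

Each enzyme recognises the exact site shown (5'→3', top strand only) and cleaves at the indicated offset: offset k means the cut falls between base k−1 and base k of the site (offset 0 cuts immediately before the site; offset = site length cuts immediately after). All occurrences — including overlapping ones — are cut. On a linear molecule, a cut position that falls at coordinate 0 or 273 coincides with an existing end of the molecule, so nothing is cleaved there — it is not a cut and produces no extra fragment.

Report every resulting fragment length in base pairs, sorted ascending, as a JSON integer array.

Site scan:
  JekII (CGCAGA, off=4): starts [20, 28, 35, 88, 115, 129, 172, 182, 202, 220, 228, 248] → cuts [24, 32, 39, 92, 119, 133, 176, 186, 206, 224, 232, 252]
  QalI (AATCGAAG, off=0): starts [9, 41, 49, 57, 76, 99, 121, 138, 147, 157, 191, 211, 254] → cuts [9, 41, 49, 57, 76, 99, 121, 138, 147, 157, 191, 211, 254]

All cut coordinates (distinct, sorted): [9, 24, 32, 39, 41, 49, 57, 76, 92, 99, 119, 121, 133, 138, 147, 157, 176, 186, 191, 206, 211, 224, 232, 252, 254]

Fragment lengths:
  [0,9): 9 bp
  [9,24): 15 bp
  [24,32): 8 bp
  [32,39): 7 bp
  [39,41): 2 bp
  [41,49): 8 bp
  [49,57): 8 bp
  [57,76): 19 bp
  [76,92): 16 bp
  [92,99): 7 bp
  [99,119): 20 bp
  [119,121): 2 bp
  [121,133): 12 bp
  [133,138): 5 bp
  [138,147): 9 bp
  [147,157): 10 bp
  [157,176): 19 bp
  [176,186): 10 bp
  [186,191): 5 bp
  [191,206): 15 bp
  [206,211): 5 bp
  [211,224): 13 bp
  [224,232): 8 bp
  [232,252): 20 bp
  [252,254): 2 bp
  [254,273): 19 bp

[2,2,2,5,5,5,7,7,8,8,8,8,9,9,10,10,12,13,15,15,16,19,19,19,20,20]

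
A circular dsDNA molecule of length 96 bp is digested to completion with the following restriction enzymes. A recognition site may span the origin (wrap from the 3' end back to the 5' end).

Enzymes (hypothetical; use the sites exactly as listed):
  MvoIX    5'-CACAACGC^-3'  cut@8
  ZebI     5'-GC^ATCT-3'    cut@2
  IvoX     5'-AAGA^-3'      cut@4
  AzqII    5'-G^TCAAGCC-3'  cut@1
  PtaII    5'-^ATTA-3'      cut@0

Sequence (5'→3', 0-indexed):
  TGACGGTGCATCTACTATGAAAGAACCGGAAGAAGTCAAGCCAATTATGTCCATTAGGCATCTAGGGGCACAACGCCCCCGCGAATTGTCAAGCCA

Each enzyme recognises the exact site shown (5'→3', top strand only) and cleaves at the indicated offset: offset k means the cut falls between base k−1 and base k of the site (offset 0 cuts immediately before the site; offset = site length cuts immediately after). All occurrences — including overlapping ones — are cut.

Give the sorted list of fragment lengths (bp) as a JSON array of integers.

Site scan:
  MvoIX CACAACGC/8: at [68] ⇒ [76]
  ZebI GCATCT/2: at [7, 57] ⇒ [9, 59]
  IvoX AAGA/4: at [20, 29] ⇒ [24, 33]
  AzqII GTCAAGCC/1: at [34, 87] ⇒ [35, 88]
  PtaII ATTA/0: at [43, 52] ⇒ [43, 52]

All cut coordinates (distinct, sorted): [9, 24, 33, 35, 43, 52, 59, 76, 88]

Fragment lengths:
  9→24: 15 bp
  24→33: 9 bp
  33→35: 2 bp
  35→43: 8 bp
  43→52: 9 bp
  52→59: 7 bp
  59→76: 17 bp
  76→88: 12 bp
  88→9 (wrap): 96-88+9 = 17 bp

[2,7,8,9,9,12,15,17,17]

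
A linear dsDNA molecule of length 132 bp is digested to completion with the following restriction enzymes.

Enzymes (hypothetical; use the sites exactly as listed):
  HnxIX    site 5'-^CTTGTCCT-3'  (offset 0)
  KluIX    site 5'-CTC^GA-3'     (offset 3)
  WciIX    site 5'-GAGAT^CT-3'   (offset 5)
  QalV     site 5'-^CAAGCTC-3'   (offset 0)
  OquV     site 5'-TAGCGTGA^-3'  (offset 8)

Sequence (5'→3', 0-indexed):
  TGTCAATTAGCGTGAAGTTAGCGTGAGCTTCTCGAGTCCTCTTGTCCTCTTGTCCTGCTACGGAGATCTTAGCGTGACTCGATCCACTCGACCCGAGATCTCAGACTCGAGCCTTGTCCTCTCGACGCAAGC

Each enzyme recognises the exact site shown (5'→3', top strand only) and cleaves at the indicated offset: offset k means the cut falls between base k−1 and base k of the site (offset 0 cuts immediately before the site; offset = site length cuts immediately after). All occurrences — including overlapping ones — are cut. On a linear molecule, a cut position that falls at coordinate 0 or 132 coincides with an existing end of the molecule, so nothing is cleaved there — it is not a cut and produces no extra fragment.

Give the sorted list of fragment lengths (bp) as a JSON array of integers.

[3,4,7,7,8,9,9,9,10,10,11,11,15,19]

Site scan:
  HnxIX CTTGTCCT/0: at [40, 48, 112] ⇒ [40, 48, 112]
  KluIX CTCGA/3: at [30, 77, 86, 105, 120] ⇒ [33, 80, 89, 108, 123]
  WciIX GAGATCT/5: at [62, 94] ⇒ [67, 99]
  QalV (CAAGCTC, off=0): no sites
  OquV TAGCGTGA/8: at [7, 18, 69] ⇒ [15, 26, 77]

Pooled cuts: [15, 26, 33, 40, 48, 67, 77, 80, 89, 99, 108, 112, 123]

Fragment lengths:
  [0,15): 15 bp
  [15,26): 11 bp
  [26,33): 7 bp
  [33,40): 7 bp
  [40,48): 8 bp
  [48,67): 19 bp
  [67,77): 10 bp
  [77,80): 3 bp
  [80,89): 9 bp
  [89,99): 10 bp
  [99,108): 9 bp
  [108,112): 4 bp
  [112,123): 11 bp
  [123,132): 9 bp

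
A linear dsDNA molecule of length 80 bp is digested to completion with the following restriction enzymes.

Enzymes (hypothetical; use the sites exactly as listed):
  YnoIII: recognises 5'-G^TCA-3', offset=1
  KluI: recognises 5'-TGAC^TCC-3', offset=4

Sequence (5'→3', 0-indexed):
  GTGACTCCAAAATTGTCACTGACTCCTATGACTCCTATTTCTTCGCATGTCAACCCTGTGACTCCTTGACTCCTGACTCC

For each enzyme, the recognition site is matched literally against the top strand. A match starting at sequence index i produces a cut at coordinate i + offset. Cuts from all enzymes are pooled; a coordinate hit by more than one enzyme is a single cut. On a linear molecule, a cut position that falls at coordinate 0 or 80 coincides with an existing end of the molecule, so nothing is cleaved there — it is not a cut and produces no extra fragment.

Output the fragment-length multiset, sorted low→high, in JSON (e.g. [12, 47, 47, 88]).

[3,5,7,8,8,9,10,13,17]

Scan for sites:
  YnoIII GTCA/1: at [14, 48] ⇒ [15, 49]
  KluI TGACTCC/4: at [1, 19, 28, 58, 66, 73] ⇒ [5, 23, 32, 62, 70, 77]

All cut coordinates (distinct, sorted): [5, 15, 23, 32, 49, 62, 70, 77]

Fragments:
  [0,5): 5 bp
  [5,15): 10 bp
  [15,23): 8 bp
  [23,32): 9 bp
  [32,49): 17 bp
  [49,62): 13 bp
  [62,70): 8 bp
  [70,77): 7 bp
  [77,80): 3 bp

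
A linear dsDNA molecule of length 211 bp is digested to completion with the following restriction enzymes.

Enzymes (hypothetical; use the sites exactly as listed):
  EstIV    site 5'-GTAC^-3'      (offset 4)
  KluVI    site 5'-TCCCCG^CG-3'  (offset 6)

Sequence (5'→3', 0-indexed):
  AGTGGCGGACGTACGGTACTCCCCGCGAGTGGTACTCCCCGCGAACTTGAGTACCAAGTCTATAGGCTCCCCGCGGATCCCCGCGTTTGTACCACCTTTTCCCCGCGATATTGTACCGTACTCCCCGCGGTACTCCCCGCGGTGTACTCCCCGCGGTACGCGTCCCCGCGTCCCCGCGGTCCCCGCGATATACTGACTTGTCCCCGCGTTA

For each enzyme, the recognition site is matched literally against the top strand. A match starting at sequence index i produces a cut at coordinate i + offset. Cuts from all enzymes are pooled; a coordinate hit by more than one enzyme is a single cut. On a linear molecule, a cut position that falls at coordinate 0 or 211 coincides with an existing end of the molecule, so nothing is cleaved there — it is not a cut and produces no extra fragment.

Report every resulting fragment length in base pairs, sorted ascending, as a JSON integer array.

Per-enzyme occurrences:
  EstIV GTAC/4: at [10, 15, 31, 50, 88, 112, 117, 129, 143, 155] ⇒ [14, 19, 35, 54, 92, 116, 121, 133, 147, 159]
  KluVI TCCCCGCG/6: at [19, 35, 67, 77, 99, 121, 133, 147, 162, 170, 179, 200] ⇒ [25, 41, 73, 83, 105, 127, 139, 153, 168, 176, 185, 206]

All cut coordinates (distinct, sorted): [14, 19, 25, 35, 41, 54, 73, 83, 92, 105, 116, 121, 127, 133, 139, 147, 153, 159, 168, 176, 185, 206]

Fragment lengths:
  [0,14): 14 bp
  [14,19): 5 bp
  [19,25): 6 bp
  [25,35): 10 bp
  [35,41): 6 bp
  [41,54): 13 bp
  [54,73): 19 bp
  [73,83): 10 bp
  [83,92): 9 bp
  [92,105): 13 bp
  [105,116): 11 bp
  [116,121): 5 bp
  [121,127): 6 bp
  [127,133): 6 bp
  [133,139): 6 bp
  [139,147): 8 bp
  [147,153): 6 bp
  [153,159): 6 bp
  [159,168): 9 bp
  [168,176): 8 bp
  [176,185): 9 bp
  [185,206): 21 bp
  [206,211): 5 bp

[5,5,5,6,6,6,6,6,6,6,8,8,9,9,9,10,10,11,13,13,14,19,21]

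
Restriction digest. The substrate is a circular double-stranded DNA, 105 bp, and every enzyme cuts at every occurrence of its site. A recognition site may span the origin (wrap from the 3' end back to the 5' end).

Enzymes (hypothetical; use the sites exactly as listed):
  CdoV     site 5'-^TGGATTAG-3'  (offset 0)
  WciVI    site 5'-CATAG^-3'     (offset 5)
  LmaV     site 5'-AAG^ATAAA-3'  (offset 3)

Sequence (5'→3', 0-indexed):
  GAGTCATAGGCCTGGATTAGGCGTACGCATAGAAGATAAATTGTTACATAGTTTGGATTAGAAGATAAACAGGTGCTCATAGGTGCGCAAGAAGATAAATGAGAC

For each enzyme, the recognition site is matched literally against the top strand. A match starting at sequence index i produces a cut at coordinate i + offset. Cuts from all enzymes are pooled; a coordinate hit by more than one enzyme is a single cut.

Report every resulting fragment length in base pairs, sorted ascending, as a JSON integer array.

Scan for sites:
  CdoV TGGATTAG/0: at [12, 53] ⇒ [12, 53]
  WciVI CATAG/5: at [4, 27, 46, 77] ⇒ [9, 32, 51, 82]
  LmaV AAGATAAA/3: at [32, 61, 91] ⇒ [35, 64, 94]

Pooled cuts: [9, 12, 32, 35, 51, 53, 64, 82, 94]

Fragments:
  9→12: 3 bp
  12→32: 20 bp
  32→35: 3 bp
  35→51: 16 bp
  51→53: 2 bp
  53→64: 11 bp
  64→82: 18 bp
  82→94: 12 bp
  94→9 (wrap): 105-94+9 = 20 bp

[2,3,3,11,12,16,18,20,20]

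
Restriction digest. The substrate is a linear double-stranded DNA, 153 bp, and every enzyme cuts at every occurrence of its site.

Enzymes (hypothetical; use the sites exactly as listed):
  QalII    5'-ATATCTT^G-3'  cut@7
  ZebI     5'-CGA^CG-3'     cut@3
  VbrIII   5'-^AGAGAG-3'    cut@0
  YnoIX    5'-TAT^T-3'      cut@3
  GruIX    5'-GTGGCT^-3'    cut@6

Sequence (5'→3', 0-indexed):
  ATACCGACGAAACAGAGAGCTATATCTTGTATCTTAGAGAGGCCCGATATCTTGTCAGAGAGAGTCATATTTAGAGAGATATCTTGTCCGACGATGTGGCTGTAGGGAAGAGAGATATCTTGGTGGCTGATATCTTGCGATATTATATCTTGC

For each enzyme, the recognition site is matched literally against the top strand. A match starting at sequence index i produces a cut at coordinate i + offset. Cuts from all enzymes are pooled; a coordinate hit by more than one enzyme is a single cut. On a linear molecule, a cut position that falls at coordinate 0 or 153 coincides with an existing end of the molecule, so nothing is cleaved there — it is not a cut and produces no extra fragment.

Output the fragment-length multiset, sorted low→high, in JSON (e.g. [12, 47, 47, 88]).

Scan for sites:
  QalII ATATCTTG/7: at [21, 46, 78, 114, 129, 144] ⇒ [28, 53, 85, 121, 136, 151]
  ZebI CGACG/3: at [4, 88] ⇒ [7, 91]
  VbrIII AGAGAG/0: at [13, 35, 56, 58, 72, 108] ⇒ [13, 35, 56, 58, 72, 108]
  YnoIX TATT/3: at [67, 140] ⇒ [70, 143]
  GruIX GTGGCT/6: at [95, 122] ⇒ [101, 128]

Pooled cuts: [7, 13, 28, 35, 53, 56, 58, 70, 72, 85, 91, 101, 108, 121, 128, 136, 143, 151]

Fragments:
  [0,7): 7 bp
  [7,13): 6 bp
  [13,28): 15 bp
  [28,35): 7 bp
  [35,53): 18 bp
  [53,56): 3 bp
  [56,58): 2 bp
  [58,70): 12 bp
  [70,72): 2 bp
  [72,85): 13 bp
  [85,91): 6 bp
  [91,101): 10 bp
  [101,108): 7 bp
  [108,121): 13 bp
  [121,128): 7 bp
  [128,136): 8 bp
  [136,143): 7 bp
  [143,151): 8 bp
  [151,153): 2 bp

[2,2,2,3,6,6,7,7,7,7,7,8,8,10,12,13,13,15,18]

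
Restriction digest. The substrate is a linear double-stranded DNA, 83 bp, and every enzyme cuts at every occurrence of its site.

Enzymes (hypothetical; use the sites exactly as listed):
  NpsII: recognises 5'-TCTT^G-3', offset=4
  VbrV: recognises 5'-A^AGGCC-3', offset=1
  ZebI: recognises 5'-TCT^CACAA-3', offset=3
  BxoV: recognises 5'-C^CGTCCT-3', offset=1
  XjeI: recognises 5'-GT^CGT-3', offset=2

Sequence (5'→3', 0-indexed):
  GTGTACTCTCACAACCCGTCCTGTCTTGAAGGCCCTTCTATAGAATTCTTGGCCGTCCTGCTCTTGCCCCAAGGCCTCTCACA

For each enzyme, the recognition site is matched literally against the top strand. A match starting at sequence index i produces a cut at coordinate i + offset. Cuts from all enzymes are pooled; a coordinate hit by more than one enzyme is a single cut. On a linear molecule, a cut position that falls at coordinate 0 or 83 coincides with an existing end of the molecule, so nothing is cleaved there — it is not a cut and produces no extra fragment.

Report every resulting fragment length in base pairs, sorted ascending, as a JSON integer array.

Scan for sites:
  NpsII (TCTTG, off=4): starts [23, 46, 61] → cuts [27, 50, 65]
  VbrV (AAGGCC, off=1): starts [28, 70] → cuts [29, 71]
  ZebI (TCTCACAA, off=3): starts [6] → cuts [9]
  BxoV (CCGTCCT, off=1): starts [15, 52] → cuts [16, 53]
  XjeI (GTCGT, off=2): no sites

Pooled cuts: [9, 16, 27, 29, 50, 53, 65, 71]

Fragment lengths:
  [0,9): 9 bp
  [9,16): 7 bp
  [16,27): 11 bp
  [27,29): 2 bp
  [29,50): 21 bp
  [50,53): 3 bp
  [53,65): 12 bp
  [65,71): 6 bp
  [71,83): 12 bp

[2,3,6,7,9,11,12,12,21]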